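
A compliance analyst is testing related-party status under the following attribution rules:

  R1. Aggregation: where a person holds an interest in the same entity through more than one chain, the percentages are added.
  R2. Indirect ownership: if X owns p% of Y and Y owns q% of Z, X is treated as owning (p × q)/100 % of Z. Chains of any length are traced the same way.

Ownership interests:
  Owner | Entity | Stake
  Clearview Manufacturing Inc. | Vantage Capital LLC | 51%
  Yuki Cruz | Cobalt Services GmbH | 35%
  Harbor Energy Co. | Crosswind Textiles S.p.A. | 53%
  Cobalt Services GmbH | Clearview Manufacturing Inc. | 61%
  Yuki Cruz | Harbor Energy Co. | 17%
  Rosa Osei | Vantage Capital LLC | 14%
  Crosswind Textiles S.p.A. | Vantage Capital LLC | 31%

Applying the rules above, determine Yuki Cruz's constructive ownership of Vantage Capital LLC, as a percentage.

Chain via Harbor Energy Co. → Crosswind Textiles S.p.A. (R2): 17% × 53% × 31% = 2.7931% of Vantage Capital LLC.
Chain via Cobalt Services GmbH → Clearview Manufacturing Inc. (R2): 35% × 61% × 51% = 10.8885% of Vantage Capital LLC.
Aggregating (R1): 2.7931% + 10.8885% = 13.6816%.

13.6816%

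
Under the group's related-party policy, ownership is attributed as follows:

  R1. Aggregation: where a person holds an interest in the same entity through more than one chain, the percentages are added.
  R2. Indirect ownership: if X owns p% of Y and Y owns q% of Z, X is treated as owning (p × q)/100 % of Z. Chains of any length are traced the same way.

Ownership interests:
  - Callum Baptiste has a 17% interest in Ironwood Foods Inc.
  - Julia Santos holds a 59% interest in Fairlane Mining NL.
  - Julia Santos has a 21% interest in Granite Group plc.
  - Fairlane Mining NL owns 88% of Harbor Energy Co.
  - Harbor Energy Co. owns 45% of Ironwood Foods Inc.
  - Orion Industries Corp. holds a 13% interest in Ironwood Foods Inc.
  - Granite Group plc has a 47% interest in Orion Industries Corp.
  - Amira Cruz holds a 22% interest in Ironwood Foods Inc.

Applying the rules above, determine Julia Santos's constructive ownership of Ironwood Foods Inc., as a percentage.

Chain via Fairlane Mining NL → Harbor Energy Co. (R2): 59% × 88% × 45% = 23.364% of Ironwood Foods Inc.
Chain via Granite Group plc → Orion Industries Corp. (R2): 21% × 47% × 13% = 1.2831% of Ironwood Foods Inc.
Aggregating (R1): 23.364% + 1.2831% = 24.6471%.

24.6471%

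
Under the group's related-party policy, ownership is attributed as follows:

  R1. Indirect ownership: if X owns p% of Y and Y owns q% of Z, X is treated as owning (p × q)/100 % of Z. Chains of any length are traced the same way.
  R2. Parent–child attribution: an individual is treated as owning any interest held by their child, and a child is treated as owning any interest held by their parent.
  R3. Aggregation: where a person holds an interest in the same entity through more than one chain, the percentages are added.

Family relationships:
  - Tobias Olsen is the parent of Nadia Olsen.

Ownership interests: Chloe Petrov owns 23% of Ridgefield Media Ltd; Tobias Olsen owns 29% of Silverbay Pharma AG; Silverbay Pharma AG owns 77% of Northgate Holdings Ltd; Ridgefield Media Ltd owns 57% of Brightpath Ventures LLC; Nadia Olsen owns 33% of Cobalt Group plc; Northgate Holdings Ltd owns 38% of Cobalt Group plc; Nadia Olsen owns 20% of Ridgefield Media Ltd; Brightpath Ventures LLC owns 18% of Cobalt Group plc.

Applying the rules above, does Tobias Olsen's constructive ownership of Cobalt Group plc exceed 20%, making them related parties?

Yes

By parent–child attribution (R2), Tobias Olsen is treated as owning Nadia Olsen's 20% interest in Ridgefield Media Ltd.
By parent–child attribution (R2), Tobias Olsen is treated as owning Nadia Olsen's 33% interest in Cobalt Group plc.
Chain via Silverbay Pharma AG → Northgate Holdings Ltd (R1): 29% × 77% × 38% = 8.4854% of Cobalt Group plc.
Chain via Ridgefield Media Ltd → Brightpath Ventures LLC (R1): 20% × 57% × 18% = 2.052% of Cobalt Group plc.
Direct interest in Cobalt Group plc: 33%.
Aggregating (R3): 8.4854% + 2.052% + 33% = 43.5374%.
43.5374% exceeds the 20% threshold, so Tobias is a related party to Cobalt Group plc.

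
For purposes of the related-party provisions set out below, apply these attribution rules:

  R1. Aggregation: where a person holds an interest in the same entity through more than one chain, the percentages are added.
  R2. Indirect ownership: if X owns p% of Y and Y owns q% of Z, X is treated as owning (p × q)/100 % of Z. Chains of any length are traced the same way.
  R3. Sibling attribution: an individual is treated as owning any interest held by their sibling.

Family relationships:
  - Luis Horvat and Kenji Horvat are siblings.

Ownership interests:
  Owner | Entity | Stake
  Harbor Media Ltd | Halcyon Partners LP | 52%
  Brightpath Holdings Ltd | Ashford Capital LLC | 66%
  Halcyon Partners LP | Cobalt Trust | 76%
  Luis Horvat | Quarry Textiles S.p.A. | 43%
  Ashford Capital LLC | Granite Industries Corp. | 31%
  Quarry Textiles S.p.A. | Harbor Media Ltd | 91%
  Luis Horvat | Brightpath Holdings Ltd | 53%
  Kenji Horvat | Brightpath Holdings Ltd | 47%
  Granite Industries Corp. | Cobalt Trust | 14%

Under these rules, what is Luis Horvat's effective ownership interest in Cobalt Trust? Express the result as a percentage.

18.328576%

By sibling attribution (R3), Luis Horvat is treated as also owning Kenji Horvat's interest in Brightpath Holdings Ltd, giving 53% + 47% = 100%.
Chain via Brightpath Holdings Ltd → Ashford Capital LLC → Granite Industries Corp. (R2): 100% × 66% × 31% × 14% = 2.8644% of Cobalt Trust.
Chain via Quarry Textiles S.p.A. → Harbor Media Ltd → Halcyon Partners LP (R2): 43% × 91% × 52% × 76% = 15.464176% of Cobalt Trust.
Aggregating (R1): 2.8644% + 15.464176% = 18.328576%.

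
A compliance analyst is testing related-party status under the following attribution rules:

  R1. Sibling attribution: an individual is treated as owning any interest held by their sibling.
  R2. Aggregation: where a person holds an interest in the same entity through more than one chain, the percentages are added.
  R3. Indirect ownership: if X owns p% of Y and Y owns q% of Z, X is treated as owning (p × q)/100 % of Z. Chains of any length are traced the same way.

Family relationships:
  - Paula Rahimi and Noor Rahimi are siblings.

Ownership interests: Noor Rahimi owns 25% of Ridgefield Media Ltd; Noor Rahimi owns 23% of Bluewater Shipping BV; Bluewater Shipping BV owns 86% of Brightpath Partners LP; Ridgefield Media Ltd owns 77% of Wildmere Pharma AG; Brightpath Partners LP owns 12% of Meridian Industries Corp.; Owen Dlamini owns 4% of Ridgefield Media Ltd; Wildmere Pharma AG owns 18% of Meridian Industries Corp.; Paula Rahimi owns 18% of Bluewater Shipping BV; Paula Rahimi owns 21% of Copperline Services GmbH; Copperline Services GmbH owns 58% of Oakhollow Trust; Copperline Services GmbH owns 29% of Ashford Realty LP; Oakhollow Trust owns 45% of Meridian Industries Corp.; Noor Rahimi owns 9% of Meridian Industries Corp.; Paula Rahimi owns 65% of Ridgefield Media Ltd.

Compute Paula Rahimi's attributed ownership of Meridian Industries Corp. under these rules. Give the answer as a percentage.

By sibling attribution (R1), Paula Rahimi is treated as also owning Noor Rahimi's interest in Ridgefield Media Ltd, giving 65% + 25% = 90%.
By sibling attribution (R1), Paula Rahimi is treated as also owning Noor Rahimi's interest in Bluewater Shipping BV, giving 18% + 23% = 41%.
By sibling attribution (R1), Paula Rahimi is treated as owning Noor Rahimi's 9% interest in Meridian Industries Corp.
Chain via Ridgefield Media Ltd → Wildmere Pharma AG (R3): 90% × 77% × 18% = 12.474% of Meridian Industries Corp.
Chain via Copperline Services GmbH → Oakhollow Trust (R3): 21% × 58% × 45% = 5.481% of Meridian Industries Corp.
Chain via Bluewater Shipping BV → Brightpath Partners LP (R3): 41% × 86% × 12% = 4.2312% of Meridian Industries Corp.
Direct interest in Meridian Industries Corp: 9%.
Aggregating (R2): 12.474% + 5.481% + 4.2312% + 9% = 31.1862%.

31.1862%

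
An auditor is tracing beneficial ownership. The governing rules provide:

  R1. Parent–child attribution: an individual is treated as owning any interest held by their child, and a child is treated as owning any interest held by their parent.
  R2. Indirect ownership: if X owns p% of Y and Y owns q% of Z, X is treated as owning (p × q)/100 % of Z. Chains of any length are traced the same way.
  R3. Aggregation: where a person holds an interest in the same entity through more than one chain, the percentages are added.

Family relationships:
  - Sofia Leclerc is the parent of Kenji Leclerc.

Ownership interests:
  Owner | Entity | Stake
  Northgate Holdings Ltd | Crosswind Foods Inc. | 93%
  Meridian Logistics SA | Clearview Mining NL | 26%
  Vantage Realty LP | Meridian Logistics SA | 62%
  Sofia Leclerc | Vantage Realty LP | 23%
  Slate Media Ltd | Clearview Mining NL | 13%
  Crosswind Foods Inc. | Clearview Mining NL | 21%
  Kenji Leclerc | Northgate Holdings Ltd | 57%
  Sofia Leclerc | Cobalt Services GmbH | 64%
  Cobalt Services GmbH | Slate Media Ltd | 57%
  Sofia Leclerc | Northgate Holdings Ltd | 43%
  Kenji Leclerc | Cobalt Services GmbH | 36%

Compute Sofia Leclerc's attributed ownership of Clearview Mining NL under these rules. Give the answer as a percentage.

By parent–child attribution (R1), Sofia Leclerc is treated as also owning Kenji Leclerc's interest in Northgate Holdings Ltd, giving 43% + 57% = 100%.
By parent–child attribution (R1), Sofia Leclerc is treated as also owning Kenji Leclerc's interest in Cobalt Services GmbH, giving 64% + 36% = 100%.
Chain via Northgate Holdings Ltd → Crosswind Foods Inc. (R2): 100% × 93% × 21% = 19.53% of Clearview Mining NL.
Chain via Cobalt Services GmbH → Slate Media Ltd (R2): 100% × 57% × 13% = 7.41% of Clearview Mining NL.
Chain via Vantage Realty LP → Meridian Logistics SA (R2): 23% × 62% × 26% = 3.7076% of Clearview Mining NL.
Aggregating (R3): 19.53% + 7.41% + 3.7076% = 30.6476%.

30.6476%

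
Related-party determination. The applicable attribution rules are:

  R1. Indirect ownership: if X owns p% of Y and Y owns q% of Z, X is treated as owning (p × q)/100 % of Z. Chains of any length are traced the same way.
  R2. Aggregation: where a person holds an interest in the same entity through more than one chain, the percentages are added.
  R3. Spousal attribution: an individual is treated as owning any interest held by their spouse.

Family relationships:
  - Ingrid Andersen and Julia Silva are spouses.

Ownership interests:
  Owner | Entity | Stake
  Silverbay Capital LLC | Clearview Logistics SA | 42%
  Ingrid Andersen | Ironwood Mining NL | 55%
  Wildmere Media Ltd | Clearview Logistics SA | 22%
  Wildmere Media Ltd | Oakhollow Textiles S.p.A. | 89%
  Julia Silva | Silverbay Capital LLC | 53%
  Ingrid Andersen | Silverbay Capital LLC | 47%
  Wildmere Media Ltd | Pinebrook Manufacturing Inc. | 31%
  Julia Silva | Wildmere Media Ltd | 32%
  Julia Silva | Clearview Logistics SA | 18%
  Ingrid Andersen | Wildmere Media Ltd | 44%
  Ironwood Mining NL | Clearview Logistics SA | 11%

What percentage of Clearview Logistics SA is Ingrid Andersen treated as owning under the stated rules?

By spousal attribution (R3), Ingrid Andersen is treated as also owning Julia Silva's interest in Silverbay Capital LLC, giving 47% + 53% = 100%.
By spousal attribution (R3), Ingrid Andersen is treated as also owning Julia Silva's interest in Wildmere Media Ltd, giving 44% + 32% = 76%.
By spousal attribution (R3), Ingrid Andersen is treated as owning Julia Silva's 18% interest in Clearview Logistics SA.
Chain via Silverbay Capital LLC (R1): 100% × 42% = 42% of Clearview Logistics SA.
Chain via Ironwood Mining NL (R1): 55% × 11% = 6.05% of Clearview Logistics SA.
Chain via Wildmere Media Ltd (R1): 76% × 22% = 16.72% of Clearview Logistics SA.
Direct interest in Clearview Logistics SA: 18%.
Aggregating (R2): 42% + 6.05% + 16.72% + 18% = 82.77%.

82.77%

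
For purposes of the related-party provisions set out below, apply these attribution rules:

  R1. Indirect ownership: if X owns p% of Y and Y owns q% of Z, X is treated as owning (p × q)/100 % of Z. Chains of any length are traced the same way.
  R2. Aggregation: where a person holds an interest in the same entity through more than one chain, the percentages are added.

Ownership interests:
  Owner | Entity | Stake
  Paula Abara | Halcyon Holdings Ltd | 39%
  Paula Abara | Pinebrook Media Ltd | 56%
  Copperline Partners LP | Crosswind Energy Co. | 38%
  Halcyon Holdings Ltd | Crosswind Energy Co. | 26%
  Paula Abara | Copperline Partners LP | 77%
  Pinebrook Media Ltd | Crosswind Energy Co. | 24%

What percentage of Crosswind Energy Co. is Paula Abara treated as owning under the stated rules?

Chain via Pinebrook Media Ltd (R1): 56% × 24% = 13.44% of Crosswind Energy Co.
Chain via Halcyon Holdings Ltd (R1): 39% × 26% = 10.14% of Crosswind Energy Co.
Chain via Copperline Partners LP (R1): 77% × 38% = 29.26% of Crosswind Energy Co.
Aggregating (R2): 13.44% + 10.14% + 29.26% = 52.84%.

52.84%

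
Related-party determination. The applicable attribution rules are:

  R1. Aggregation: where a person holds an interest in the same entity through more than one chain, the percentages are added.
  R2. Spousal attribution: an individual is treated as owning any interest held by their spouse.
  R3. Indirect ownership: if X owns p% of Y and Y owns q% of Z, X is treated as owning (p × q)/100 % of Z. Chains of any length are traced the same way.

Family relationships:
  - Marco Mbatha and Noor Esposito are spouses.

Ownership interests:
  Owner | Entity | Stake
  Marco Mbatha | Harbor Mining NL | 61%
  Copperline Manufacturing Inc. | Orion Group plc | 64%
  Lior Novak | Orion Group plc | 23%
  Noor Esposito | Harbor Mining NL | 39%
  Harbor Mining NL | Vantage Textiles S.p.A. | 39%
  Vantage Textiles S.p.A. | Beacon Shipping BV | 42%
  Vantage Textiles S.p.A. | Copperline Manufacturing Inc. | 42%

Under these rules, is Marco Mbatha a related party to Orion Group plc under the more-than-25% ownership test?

No

By spousal attribution (R2), Marco Mbatha is treated as also owning Noor Esposito's interest in Harbor Mining NL, giving 61% + 39% = 100%.
Chain via Harbor Mining NL → Vantage Textiles S.p.A. → Copperline Manufacturing Inc. (R3): 100% × 39% × 42% × 64% = 10.4832% of Orion Group plc.
10.4832% does not exceed the 25% threshold, so Marco is not a related party to Orion Group plc.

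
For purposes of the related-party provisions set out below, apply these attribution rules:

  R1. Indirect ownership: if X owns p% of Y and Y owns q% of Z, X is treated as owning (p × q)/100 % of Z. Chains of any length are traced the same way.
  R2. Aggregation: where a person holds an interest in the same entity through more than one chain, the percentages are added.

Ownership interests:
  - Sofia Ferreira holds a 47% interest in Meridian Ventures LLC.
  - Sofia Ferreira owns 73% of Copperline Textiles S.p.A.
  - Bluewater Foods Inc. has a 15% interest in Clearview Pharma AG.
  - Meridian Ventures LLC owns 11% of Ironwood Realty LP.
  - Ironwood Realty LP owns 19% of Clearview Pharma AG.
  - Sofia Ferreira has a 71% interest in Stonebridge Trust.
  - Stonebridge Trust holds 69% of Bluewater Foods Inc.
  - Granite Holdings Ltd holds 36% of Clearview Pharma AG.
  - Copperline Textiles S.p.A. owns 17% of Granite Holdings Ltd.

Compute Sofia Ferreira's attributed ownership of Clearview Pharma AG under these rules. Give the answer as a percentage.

Chain via Stonebridge Trust → Bluewater Foods Inc. (R1): 71% × 69% × 15% = 7.3485% of Clearview Pharma AG.
Chain via Meridian Ventures LLC → Ironwood Realty LP (R1): 47% × 11% × 19% = 0.9823% of Clearview Pharma AG.
Chain via Copperline Textiles S.p.A. → Granite Holdings Ltd (R1): 73% × 17% × 36% = 4.4676% of Clearview Pharma AG.
Aggregating (R2): 7.3485% + 0.9823% + 4.4676% = 12.7984%.

12.7984%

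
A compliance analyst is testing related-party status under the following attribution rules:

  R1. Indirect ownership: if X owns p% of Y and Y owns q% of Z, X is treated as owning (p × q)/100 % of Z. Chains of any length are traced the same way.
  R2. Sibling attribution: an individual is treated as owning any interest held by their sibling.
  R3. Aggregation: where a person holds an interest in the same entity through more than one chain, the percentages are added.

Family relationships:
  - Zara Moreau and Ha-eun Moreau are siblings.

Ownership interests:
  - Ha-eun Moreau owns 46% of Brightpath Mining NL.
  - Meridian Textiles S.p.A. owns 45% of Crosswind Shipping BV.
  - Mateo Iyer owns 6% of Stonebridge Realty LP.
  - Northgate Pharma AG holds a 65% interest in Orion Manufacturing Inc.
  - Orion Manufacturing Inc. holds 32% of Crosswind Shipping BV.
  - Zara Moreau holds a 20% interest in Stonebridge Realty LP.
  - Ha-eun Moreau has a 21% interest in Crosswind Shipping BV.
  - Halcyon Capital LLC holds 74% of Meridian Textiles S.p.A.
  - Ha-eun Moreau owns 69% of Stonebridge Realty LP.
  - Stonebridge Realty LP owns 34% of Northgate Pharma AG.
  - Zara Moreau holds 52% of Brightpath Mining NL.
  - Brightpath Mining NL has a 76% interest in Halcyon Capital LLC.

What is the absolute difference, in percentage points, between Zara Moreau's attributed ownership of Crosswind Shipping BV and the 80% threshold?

By sibling attribution (R2), Zara Moreau is treated as also owning Ha-eun Moreau's interest in Stonebridge Realty LP, giving 20% + 69% = 89%.
By sibling attribution (R2), Zara Moreau is treated as also owning Ha-eun Moreau's interest in Brightpath Mining NL, giving 52% + 46% = 98%.
By sibling attribution (R2), Zara Moreau is treated as owning Ha-eun Moreau's 21% interest in Crosswind Shipping BV.
Chain via Stonebridge Realty LP → Northgate Pharma AG → Orion Manufacturing Inc. (R1): 89% × 34% × 65% × 32% = 6.29408% of Crosswind Shipping BV.
Chain via Brightpath Mining NL → Halcyon Capital LLC → Meridian Textiles S.p.A. (R1): 98% × 76% × 74% × 45% = 24.80184% of Crosswind Shipping BV.
Direct interest in Crosswind Shipping BV: 21%.
Aggregating (R3): 6.29408% + 24.80184% + 21% = 52.09592%.
52.09592% falls short of the 80% threshold by 27.90408 percentage points.

27.90408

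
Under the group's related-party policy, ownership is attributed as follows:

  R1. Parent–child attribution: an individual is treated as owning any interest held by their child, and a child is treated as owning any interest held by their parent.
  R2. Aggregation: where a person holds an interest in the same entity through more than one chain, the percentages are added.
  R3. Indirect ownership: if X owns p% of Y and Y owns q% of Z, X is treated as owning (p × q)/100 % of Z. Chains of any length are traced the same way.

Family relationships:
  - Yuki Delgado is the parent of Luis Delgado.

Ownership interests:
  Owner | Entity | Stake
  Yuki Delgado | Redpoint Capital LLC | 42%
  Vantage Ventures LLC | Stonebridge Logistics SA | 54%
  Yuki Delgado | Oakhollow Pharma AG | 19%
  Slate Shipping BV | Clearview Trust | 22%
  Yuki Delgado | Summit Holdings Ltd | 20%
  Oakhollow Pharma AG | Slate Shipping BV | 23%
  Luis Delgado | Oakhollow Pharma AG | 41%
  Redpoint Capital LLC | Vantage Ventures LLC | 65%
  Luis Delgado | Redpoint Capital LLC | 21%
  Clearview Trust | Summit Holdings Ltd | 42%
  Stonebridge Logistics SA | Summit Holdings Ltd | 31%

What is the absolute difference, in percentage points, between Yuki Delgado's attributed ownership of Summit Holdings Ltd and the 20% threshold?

8.13015

By parent–child attribution (R1), Yuki Delgado is treated as also owning Luis Delgado's interest in Oakhollow Pharma AG, giving 19% + 41% = 60%.
By parent–child attribution (R1), Yuki Delgado is treated as also owning Luis Delgado's interest in Redpoint Capital LLC, giving 42% + 21% = 63%.
Chain via Oakhollow Pharma AG → Slate Shipping BV → Clearview Trust (R3): 60% × 23% × 22% × 42% = 1.27512% of Summit Holdings Ltd.
Chain via Redpoint Capital LLC → Vantage Ventures LLC → Stonebridge Logistics SA (R3): 63% × 65% × 54% × 31% = 6.85503% of Summit Holdings Ltd.
Direct interest in Summit Holdings Ltd: 20%.
Aggregating (R2): 1.27512% + 6.85503% + 20% = 28.13015%.
28.13015% exceeds the 20% threshold by 8.13015 percentage points.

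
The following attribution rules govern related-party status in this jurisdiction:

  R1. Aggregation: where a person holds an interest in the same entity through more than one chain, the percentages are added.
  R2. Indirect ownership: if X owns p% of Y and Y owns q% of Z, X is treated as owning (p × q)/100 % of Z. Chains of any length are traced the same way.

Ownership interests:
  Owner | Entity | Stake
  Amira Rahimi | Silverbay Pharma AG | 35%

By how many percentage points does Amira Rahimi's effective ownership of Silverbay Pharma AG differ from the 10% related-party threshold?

Direct interest in Silverbay Pharma AG: 35%.
35% exceeds the 10% threshold by 25 percentage points.

25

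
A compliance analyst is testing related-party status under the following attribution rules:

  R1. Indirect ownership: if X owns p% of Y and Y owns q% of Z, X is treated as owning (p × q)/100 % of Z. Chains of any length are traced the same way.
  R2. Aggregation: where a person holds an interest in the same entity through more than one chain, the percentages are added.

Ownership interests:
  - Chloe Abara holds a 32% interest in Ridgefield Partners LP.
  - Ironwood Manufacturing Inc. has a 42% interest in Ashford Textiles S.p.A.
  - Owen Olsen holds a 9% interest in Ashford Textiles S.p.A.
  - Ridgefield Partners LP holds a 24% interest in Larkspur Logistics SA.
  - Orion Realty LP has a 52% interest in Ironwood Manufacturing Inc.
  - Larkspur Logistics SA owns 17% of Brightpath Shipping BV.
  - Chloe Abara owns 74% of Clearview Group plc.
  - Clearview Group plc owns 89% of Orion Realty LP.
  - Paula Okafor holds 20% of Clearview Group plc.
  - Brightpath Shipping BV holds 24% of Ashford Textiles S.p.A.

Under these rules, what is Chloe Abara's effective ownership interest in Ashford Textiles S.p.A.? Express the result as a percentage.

Chain via Ridgefield Partners LP → Larkspur Logistics SA → Brightpath Shipping BV (R1): 32% × 24% × 17% × 24% = 0.313344% of Ashford Textiles S.p.A.
Chain via Clearview Group plc → Orion Realty LP → Ironwood Manufacturing Inc. (R1): 74% × 89% × 52% × 42% = 14.383824% of Ashford Textiles S.p.A.
Aggregating (R2): 0.313344% + 14.383824% = 14.697168%.

14.697168%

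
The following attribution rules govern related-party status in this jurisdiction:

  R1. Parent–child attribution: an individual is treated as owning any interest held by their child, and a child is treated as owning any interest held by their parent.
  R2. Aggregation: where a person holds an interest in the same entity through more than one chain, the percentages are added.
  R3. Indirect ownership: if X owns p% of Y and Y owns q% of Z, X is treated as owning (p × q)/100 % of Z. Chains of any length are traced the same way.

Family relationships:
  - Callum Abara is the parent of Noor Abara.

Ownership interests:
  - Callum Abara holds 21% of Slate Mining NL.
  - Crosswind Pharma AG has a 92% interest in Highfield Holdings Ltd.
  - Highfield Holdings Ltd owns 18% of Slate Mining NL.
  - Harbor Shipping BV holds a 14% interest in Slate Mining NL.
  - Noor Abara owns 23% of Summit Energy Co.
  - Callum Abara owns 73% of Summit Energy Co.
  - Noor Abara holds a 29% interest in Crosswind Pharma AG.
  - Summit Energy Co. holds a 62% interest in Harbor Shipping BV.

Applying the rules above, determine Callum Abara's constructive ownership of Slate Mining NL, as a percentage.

By parent–child attribution (R1), Callum Abara is treated as also owning Noor Abara's interest in Summit Energy Co, giving 73% + 23% = 96%.
By parent–child attribution (R1), Callum Abara is treated as owning Noor Abara's 29% interest in Crosswind Pharma AG.
Chain via Summit Energy Co. → Harbor Shipping BV (R3): 96% × 62% × 14% = 8.3328% of Slate Mining NL.
Direct interest in Slate Mining NL: 21%.
Chain via Crosswind Pharma AG → Highfield Holdings Ltd (R3): 29% × 92% × 18% = 4.8024% of Slate Mining NL.
Aggregating (R2): 8.3328% + 21% + 4.8024% = 34.1352%.

34.1352%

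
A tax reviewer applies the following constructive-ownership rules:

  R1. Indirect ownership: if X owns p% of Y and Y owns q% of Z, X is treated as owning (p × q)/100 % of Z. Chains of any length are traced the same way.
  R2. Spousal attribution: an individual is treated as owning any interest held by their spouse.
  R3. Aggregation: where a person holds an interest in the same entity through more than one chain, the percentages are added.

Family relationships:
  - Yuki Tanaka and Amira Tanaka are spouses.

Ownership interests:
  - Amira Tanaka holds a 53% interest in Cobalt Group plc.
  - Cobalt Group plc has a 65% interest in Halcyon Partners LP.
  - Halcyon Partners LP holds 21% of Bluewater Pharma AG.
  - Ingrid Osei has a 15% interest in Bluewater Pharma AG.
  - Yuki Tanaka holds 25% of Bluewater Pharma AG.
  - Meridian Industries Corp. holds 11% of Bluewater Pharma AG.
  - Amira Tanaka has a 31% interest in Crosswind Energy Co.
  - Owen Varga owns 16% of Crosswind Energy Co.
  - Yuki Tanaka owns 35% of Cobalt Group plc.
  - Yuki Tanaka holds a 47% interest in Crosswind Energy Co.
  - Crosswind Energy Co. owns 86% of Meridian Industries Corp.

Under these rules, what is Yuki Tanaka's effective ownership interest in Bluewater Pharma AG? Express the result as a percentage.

44.3908%

By spousal attribution (R2), Yuki Tanaka is treated as also owning Amira Tanaka's interest in Cobalt Group plc, giving 35% + 53% = 88%.
By spousal attribution (R2), Yuki Tanaka is treated as also owning Amira Tanaka's interest in Crosswind Energy Co, giving 47% + 31% = 78%.
Chain via Cobalt Group plc → Halcyon Partners LP (R1): 88% × 65% × 21% = 12.012% of Bluewater Pharma AG.
Chain via Crosswind Energy Co. → Meridian Industries Corp. (R1): 78% × 86% × 11% = 7.3788% of Bluewater Pharma AG.
Direct interest in Bluewater Pharma AG: 25%.
Aggregating (R3): 12.012% + 7.3788% + 25% = 44.3908%.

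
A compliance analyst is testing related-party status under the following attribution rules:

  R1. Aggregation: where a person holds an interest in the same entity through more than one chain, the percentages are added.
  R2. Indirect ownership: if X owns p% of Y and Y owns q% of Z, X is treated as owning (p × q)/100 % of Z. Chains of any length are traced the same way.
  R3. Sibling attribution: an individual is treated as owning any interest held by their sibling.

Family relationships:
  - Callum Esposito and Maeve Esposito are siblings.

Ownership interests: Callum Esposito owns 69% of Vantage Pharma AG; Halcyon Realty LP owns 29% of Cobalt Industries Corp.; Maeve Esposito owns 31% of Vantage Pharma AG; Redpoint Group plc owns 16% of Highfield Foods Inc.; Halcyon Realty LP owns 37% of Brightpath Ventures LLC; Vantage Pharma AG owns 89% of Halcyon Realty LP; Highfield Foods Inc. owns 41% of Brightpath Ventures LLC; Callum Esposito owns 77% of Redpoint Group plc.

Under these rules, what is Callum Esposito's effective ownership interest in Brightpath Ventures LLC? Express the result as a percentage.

37.9812%

By sibling attribution (R3), Callum Esposito is treated as also owning Maeve Esposito's interest in Vantage Pharma AG, giving 69% + 31% = 100%.
Chain via Redpoint Group plc → Highfield Foods Inc. (R2): 77% × 16% × 41% = 5.0512% of Brightpath Ventures LLC.
Chain via Vantage Pharma AG → Halcyon Realty LP (R2): 100% × 89% × 37% = 32.93% of Brightpath Ventures LLC.
Aggregating (R1): 5.0512% + 32.93% = 37.9812%.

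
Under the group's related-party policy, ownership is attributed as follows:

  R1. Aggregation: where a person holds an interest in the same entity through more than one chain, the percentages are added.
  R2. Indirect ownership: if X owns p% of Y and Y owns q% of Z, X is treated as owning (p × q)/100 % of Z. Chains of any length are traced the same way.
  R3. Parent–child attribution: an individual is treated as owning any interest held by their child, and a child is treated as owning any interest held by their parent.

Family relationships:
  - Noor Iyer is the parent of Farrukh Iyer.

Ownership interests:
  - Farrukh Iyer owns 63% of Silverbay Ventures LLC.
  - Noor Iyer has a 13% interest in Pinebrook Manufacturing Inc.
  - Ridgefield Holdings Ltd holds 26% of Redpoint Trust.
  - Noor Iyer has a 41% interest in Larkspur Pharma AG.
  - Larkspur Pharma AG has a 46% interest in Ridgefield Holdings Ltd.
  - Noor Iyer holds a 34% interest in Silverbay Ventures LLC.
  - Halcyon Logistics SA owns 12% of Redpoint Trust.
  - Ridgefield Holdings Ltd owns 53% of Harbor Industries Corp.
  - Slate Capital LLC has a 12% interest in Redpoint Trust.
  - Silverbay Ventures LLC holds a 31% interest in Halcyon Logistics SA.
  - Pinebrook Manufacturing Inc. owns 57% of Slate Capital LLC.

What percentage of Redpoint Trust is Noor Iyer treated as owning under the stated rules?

By parent–child attribution (R3), Noor Iyer is treated as also owning Farrukh Iyer's interest in Silverbay Ventures LLC, giving 34% + 63% = 97%.
Chain via Larkspur Pharma AG → Ridgefield Holdings Ltd (R2): 41% × 46% × 26% = 4.9036% of Redpoint Trust.
Chain via Pinebrook Manufacturing Inc. → Slate Capital LLC (R2): 13% × 57% × 12% = 0.8892% of Redpoint Trust.
Chain via Silverbay Ventures LLC → Halcyon Logistics SA (R2): 97% × 31% × 12% = 3.6084% of Redpoint Trust.
Aggregating (R1): 4.9036% + 0.8892% + 3.6084% = 9.4012%.

9.4012%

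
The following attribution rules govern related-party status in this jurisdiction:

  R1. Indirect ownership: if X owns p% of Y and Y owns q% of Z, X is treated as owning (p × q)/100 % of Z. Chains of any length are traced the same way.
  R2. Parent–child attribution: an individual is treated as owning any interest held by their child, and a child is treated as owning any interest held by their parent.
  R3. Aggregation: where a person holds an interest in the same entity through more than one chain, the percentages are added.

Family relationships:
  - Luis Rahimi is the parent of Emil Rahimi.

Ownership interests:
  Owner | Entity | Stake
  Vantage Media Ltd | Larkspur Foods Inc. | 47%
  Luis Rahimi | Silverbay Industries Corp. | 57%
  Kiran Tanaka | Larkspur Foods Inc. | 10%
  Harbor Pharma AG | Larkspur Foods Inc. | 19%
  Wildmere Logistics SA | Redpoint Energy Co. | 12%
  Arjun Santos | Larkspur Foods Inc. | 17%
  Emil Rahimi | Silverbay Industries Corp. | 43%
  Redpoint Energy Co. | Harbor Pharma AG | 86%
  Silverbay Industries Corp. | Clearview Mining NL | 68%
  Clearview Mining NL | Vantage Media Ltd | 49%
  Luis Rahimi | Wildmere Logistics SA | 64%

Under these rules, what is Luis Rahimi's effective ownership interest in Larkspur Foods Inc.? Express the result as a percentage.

By parent–child attribution (R2), Luis Rahimi is treated as also owning Emil Rahimi's interest in Silverbay Industries Corp, giving 57% + 43% = 100%.
Chain via Wildmere Logistics SA → Redpoint Energy Co. → Harbor Pharma AG (R1): 64% × 12% × 86% × 19% = 1.254912% of Larkspur Foods Inc.
Chain via Silverbay Industries Corp. → Clearview Mining NL → Vantage Media Ltd (R1): 100% × 68% × 49% × 47% = 15.6604% of Larkspur Foods Inc.
Aggregating (R3): 1.254912% + 15.6604% = 16.915312%.

16.915312%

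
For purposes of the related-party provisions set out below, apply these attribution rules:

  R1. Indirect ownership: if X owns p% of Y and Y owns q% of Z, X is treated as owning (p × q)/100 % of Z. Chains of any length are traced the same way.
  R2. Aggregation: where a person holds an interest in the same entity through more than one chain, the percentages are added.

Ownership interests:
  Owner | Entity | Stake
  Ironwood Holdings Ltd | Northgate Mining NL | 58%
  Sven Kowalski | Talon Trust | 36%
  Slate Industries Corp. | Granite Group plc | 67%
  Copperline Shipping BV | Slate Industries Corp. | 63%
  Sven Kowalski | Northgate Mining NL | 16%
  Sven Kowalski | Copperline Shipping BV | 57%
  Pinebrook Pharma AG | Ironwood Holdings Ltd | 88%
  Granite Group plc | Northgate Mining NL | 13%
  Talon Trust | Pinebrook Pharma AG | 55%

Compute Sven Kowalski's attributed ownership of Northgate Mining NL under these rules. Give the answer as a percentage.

29.233681%

Chain via Talon Trust → Pinebrook Pharma AG → Ironwood Holdings Ltd (R1): 36% × 55% × 88% × 58% = 10.10592% of Northgate Mining NL.
Chain via Copperline Shipping BV → Slate Industries Corp. → Granite Group plc (R1): 57% × 63% × 67% × 13% = 3.127761% of Northgate Mining NL.
Direct interest in Northgate Mining NL: 16%.
Aggregating (R2): 10.10592% + 3.127761% + 16% = 29.233681%.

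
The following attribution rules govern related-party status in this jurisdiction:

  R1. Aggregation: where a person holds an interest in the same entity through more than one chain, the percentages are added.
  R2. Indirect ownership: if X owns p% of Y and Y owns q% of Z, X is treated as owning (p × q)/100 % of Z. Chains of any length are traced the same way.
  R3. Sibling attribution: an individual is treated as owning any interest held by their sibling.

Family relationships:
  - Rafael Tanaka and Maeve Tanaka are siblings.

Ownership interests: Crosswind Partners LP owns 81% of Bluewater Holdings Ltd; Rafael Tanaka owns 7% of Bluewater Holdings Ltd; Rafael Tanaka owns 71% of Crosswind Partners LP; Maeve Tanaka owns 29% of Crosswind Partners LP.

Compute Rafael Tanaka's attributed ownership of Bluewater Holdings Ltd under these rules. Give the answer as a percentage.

By sibling attribution (R3), Rafael Tanaka is treated as also owning Maeve Tanaka's interest in Crosswind Partners LP, giving 71% + 29% = 100%.
Chain via Crosswind Partners LP (R2): 100% × 81% = 81% of Bluewater Holdings Ltd.
Direct interest in Bluewater Holdings Ltd: 7%.
Aggregating (R1): 81% + 7% = 88%.

88%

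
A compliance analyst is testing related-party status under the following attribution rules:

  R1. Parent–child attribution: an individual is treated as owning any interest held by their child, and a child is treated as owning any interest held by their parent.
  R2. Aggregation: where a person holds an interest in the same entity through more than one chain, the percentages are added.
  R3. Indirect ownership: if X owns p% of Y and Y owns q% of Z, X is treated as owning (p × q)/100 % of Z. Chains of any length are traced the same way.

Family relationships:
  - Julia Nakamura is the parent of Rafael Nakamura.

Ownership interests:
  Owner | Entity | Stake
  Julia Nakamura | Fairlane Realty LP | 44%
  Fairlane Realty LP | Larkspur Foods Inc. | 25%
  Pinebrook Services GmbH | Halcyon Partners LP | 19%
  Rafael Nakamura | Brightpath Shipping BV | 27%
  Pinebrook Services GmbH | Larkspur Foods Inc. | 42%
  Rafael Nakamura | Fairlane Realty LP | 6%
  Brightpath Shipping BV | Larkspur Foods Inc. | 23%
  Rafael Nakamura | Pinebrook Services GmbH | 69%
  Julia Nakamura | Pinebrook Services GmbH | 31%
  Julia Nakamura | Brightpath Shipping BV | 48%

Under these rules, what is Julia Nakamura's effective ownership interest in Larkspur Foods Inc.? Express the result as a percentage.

By parent–child attribution (R1), Julia Nakamura is treated as also owning Rafael Nakamura's interest in Brightpath Shipping BV, giving 48% + 27% = 75%.
By parent–child attribution (R1), Julia Nakamura is treated as also owning Rafael Nakamura's interest in Fairlane Realty LP, giving 44% + 6% = 50%.
By parent–child attribution (R1), Julia Nakamura is treated as also owning Rafael Nakamura's interest in Pinebrook Services GmbH, giving 31% + 69% = 100%.
Chain via Brightpath Shipping BV (R3): 75% × 23% = 17.25% of Larkspur Foods Inc.
Chain via Fairlane Realty LP (R3): 50% × 25% = 12.5% of Larkspur Foods Inc.
Chain via Pinebrook Services GmbH (R3): 100% × 42% = 42% of Larkspur Foods Inc.
Aggregating (R2): 17.25% + 12.5% + 42% = 71.75%.

71.75%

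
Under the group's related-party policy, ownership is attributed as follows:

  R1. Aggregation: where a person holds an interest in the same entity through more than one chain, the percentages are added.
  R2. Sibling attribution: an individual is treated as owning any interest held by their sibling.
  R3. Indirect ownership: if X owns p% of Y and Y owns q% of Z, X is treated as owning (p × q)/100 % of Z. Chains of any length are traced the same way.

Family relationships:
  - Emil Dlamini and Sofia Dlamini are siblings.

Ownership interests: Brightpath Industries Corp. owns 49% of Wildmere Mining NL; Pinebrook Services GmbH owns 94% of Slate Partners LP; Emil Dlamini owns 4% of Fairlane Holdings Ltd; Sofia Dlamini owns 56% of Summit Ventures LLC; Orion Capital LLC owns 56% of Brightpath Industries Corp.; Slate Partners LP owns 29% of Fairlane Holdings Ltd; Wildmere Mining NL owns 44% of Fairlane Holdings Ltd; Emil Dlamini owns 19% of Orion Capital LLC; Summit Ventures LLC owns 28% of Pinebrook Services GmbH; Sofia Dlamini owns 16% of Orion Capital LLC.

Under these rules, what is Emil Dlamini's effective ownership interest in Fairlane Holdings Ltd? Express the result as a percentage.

12.500128%

By sibling attribution (R2), Emil Dlamini is treated as also owning Sofia Dlamini's interest in Orion Capital LLC, giving 19% + 16% = 35%.
By sibling attribution (R2), Emil Dlamini is treated as owning Sofia Dlamini's 56% interest in Summit Ventures LLC.
Chain via Orion Capital LLC → Brightpath Industries Corp. → Wildmere Mining NL (R3): 35% × 56% × 49% × 44% = 4.22576% of Fairlane Holdings Ltd.
Direct interest in Fairlane Holdings Ltd: 4%.
Chain via Summit Ventures LLC → Pinebrook Services GmbH → Slate Partners LP (R3): 56% × 28% × 94% × 29% = 4.274368% of Fairlane Holdings Ltd.
Aggregating (R1): 4.22576% + 4% + 4.274368% = 12.500128%.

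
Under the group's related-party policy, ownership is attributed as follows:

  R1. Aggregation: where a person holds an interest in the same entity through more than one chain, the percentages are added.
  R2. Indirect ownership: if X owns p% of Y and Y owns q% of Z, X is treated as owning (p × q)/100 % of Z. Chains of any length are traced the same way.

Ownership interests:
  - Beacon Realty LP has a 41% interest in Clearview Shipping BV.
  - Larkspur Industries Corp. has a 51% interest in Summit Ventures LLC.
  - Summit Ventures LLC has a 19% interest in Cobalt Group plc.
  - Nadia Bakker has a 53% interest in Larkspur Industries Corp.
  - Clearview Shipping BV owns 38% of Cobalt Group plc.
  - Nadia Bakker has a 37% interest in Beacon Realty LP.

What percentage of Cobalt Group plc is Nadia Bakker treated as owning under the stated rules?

Chain via Beacon Realty LP → Clearview Shipping BV (R2): 37% × 41% × 38% = 5.7646% of Cobalt Group plc.
Chain via Larkspur Industries Corp. → Summit Ventures LLC (R2): 53% × 51% × 19% = 5.1357% of Cobalt Group plc.
Aggregating (R1): 5.7646% + 5.1357% = 10.9003%.

10.9003%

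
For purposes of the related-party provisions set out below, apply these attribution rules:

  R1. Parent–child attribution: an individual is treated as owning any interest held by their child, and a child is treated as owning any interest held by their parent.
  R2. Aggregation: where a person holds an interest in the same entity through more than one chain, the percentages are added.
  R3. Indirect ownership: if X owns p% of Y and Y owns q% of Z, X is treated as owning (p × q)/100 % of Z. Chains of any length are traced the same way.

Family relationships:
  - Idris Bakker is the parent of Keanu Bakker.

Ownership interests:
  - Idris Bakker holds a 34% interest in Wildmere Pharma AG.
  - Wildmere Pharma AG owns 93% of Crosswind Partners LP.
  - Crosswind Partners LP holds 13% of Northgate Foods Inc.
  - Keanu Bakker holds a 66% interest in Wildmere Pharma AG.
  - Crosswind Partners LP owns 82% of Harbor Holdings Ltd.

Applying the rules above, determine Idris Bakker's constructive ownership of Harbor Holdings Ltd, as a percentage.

By parent–child attribution (R1), Idris Bakker is treated as also owning Keanu Bakker's interest in Wildmere Pharma AG, giving 34% + 66% = 100%.
Chain via Wildmere Pharma AG → Crosswind Partners LP (R3): 100% × 93% × 82% = 76.26% of Harbor Holdings Ltd.

76.26%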